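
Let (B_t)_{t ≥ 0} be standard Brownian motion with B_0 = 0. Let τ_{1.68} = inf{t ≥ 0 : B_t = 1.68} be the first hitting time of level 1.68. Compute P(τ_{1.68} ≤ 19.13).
P(τ_{1.68} ≤ 19.13) = 2(1 − Φ(1.68/√19.13)) = 2(1 − Φ(0.3841)) ≈ 0.7009

By the reflection principle for standard BM, P(τ_b ≤ t) = 2 · P(B_t ≥ b). Since B_t ~ N(0, t), P(B_t ≥ 1.68) = 1 − Φ(1.68/√t) = 1 − Φ(1.68/√19.13) = 1 − Φ(0.3841) ≈ 0.35045. Doubling: P(τ_{1.68} ≤ 19.13) ≈ 2 · 0.35045 = 0.70090 ≈ 0.7009.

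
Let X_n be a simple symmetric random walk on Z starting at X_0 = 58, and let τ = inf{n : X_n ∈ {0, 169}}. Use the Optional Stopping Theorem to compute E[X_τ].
E[X_τ] = 58

X_n is a martingale and τ is a bounded-mean stopping time (indeed τ is finite a.s. with bounded expectation since the walk is in a bounded region). By the OST, E[X_τ] = E[X_0] = 58. Equivalently: E[X_τ] = 169 · P(hit 169 first) + 0 · P(hit 0 first) = 169 · (58/169) = 58.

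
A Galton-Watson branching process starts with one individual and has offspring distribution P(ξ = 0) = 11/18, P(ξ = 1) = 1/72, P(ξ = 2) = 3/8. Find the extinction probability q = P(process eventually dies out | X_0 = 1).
q = 1

Mean offspring μ = 0·11/18 + 1·1/72 + 2·3/8 = 55/72 ≤ 1. For μ ≤ 1 with offspring not concentrated at 1, the Galton-Watson process goes extinct almost surely, so q = 1.
(Algebraic check: The pgf is f(s) = 11/18 + 1/72·s + 3/8·s². The extinction probability q is the smallest fixed point of f in [0, 1]. Setting s = f(s):
  3/8·s² + (1/72 − 1)·s + 11/18 = 0
  3/8·s² − (11/18 + 3/8)·s + 11/18 = 0
which factors as (s − 1)·(3/8·s − 11/18) = 0, giving roots s = 1 and s = (11/18)/(3/8) = 44/27. Since 44/27 ≥ 1, the smallest root in [0, 1] is s = 1.)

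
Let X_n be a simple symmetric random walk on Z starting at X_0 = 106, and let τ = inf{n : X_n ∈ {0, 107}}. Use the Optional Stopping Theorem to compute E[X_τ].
E[X_τ] = 106

X_n is a martingale and τ is a bounded-mean stopping time (indeed τ is finite a.s. with bounded expectation since the walk is in a bounded region). By the OST, E[X_τ] = E[X_0] = 106. Equivalently: E[X_τ] = 107 · P(hit 107 first) + 0 · P(hit 0 first) = 107 · (106/107) = 106.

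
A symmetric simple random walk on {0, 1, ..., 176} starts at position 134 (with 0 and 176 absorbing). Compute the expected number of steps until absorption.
E[τ | X_0 = 134] = 5628

Let v_k = E[τ | X_0 = k]. Boundary: v_0 = v_176 = 0. Recurrence: v_k = 1 + (v_{k-1} + v_{k+1})/2 for 1 ≤ k ≤ 175. The particular solution to v_k − (v_{k-1} + v_{k+1})/2 = 1 is v_k = −k^2. Adding homogeneous solution A + B k and matching boundaries gives v_k = k (176 − k). Substituting k = 134: v_134 = 134 · 42 = 5628.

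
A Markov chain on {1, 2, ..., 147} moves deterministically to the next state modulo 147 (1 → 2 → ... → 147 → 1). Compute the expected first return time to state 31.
E[T_31 | X_0 = 31] = 147

The chain cycles deterministically, so starting at state 31 it returns in exactly 147 steps. Equivalently, the stationary distribution is uniform π_j = 1/147 for every state j, so by Kac's formula E[T_31] = 1/π_31 = 147.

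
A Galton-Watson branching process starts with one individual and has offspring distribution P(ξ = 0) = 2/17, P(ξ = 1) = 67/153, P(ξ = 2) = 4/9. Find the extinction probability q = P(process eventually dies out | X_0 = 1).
q = 9/34

The pgf is f(s) = 2/17 + 67/153·s + 4/9·s². The extinction probability q is the smallest fixed point of f in [0, 1]. Setting s = f(s):
  4/9·s² + (67/153 − 1)·s + 2/17 = 0
  4/9·s² − (2/17 + 4/9)·s + 2/17 = 0
which factors as (s − 1)·(4/9·s − 2/17) = 0, giving roots s = 1 and s = (2/17)/(4/9) = 9/34.
Mean offspring μ = 67/153 + 2·4/9 = 203/153 > 1 (supercritical), so q < 1. The extinction probability is the smaller root: q = (2/17)/(4/9) = 9/34.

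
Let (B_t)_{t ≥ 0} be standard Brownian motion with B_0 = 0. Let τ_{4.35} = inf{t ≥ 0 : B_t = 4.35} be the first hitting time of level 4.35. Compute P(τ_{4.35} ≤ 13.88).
P(τ_{4.35} ≤ 13.88) = 2(1 − Φ(4.35/√13.88)) = 2(1 − Φ(1.1676)) ≈ 0.2430

By the reflection principle for standard BM, P(τ_b ≤ t) = 2 · P(B_t ≥ b). Since B_t ~ N(0, t), P(B_t ≥ 4.35) = 1 − Φ(4.35/√t) = 1 − Φ(4.35/√13.88) = 1 − Φ(1.1676) ≈ 0.12148. Doubling: P(τ_{4.35} ≤ 13.88) ≈ 2 · 0.12148 = 0.24296 ≈ 0.2430.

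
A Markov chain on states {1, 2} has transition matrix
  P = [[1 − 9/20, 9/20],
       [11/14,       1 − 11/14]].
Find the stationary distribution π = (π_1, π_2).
π_1 = 110/173, π_2 = 63/173

Solve πP = π with π_1 + π_2 = 1. From πP = π: π_1 · (1 − 9/20) + π_2 · 11/14 = π_1 ⇒ π_2 · 11/14 = π_1 · 9/20 ⇒ π_2/π_1 = (9/20)/(11/14) = 63/110. Together with π_1 + π_2 = 1:
  π_1 = (11/14)/(9/20 + 11/14) = (11/14)/(173/140) = 110/173,
  π_2 = (9/20)/(9/20 + 11/14) = (9/20)/(173/140) = 63/173.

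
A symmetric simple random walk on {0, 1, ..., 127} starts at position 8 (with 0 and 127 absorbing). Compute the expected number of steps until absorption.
E[τ | X_0 = 8] = 952

Let v_k = E[τ | X_0 = k]. Boundary: v_0 = v_127 = 0. Recurrence: v_k = 1 + (v_{k-1} + v_{k+1})/2 for 1 ≤ k ≤ 126. The particular solution to v_k − (v_{k-1} + v_{k+1})/2 = 1 is v_k = −k^2. Adding homogeneous solution A + B k and matching boundaries gives v_k = k (127 − k). Substituting k = 8: v_8 = 8 · 119 = 952.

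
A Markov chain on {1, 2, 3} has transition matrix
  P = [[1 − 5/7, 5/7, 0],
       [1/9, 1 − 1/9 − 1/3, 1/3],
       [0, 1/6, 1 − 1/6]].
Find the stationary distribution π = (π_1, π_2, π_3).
π = (7/142, 45/142, 45/71)

This is a birth-death chain on three states, which satisfies detailed balance: π_1 · P_{12} = π_2 · P_{21} and π_2 · P_{23} = π_3 · P_{32}.
From π_1 · 5/7 = π_2 · 1/9: π_2/π_1 = (5/7)/(1/9) = 45/7.
From π_2 · 1/3 = π_3 · 1/6: π_3/π_2 = (1/3)/(1/6) = 2.
Take π_1 proportional to 1; then unnormalized π = (1, 45/7, 90/7). Normalize by dividing by the sum 142/7:
  π = (7/142, 45/142, 45/71).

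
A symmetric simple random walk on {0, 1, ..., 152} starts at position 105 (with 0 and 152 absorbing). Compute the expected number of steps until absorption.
E[τ | X_0 = 105] = 4935

Let v_k = E[τ | X_0 = k]. Boundary: v_0 = v_152 = 0. Recurrence: v_k = 1 + (v_{k-1} + v_{k+1})/2 for 1 ≤ k ≤ 151. The particular solution to v_k − (v_{k-1} + v_{k+1})/2 = 1 is v_k = −k^2. Adding homogeneous solution A + B k and matching boundaries gives v_k = k (152 − k). Substituting k = 105: v_105 = 105 · 47 = 4935.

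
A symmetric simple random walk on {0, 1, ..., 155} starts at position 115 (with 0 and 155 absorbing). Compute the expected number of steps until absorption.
E[τ | X_0 = 115] = 4600

Let v_k = E[τ | X_0 = k]. Boundary: v_0 = v_155 = 0. Recurrence: v_k = 1 + (v_{k-1} + v_{k+1})/2 for 1 ≤ k ≤ 154. The particular solution to v_k − (v_{k-1} + v_{k+1})/2 = 1 is v_k = −k^2. Adding homogeneous solution A + B k and matching boundaries gives v_k = k (155 − k). Substituting k = 115: v_115 = 115 · 40 = 4600.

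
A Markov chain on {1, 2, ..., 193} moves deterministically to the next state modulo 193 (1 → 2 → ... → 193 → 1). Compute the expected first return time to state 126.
E[T_126 | X_0 = 126] = 193

The chain cycles deterministically, so starting at state 126 it returns in exactly 193 steps. Equivalently, the stationary distribution is uniform π_j = 1/193 for every state j, so by Kac's formula E[T_126] = 1/π_126 = 193.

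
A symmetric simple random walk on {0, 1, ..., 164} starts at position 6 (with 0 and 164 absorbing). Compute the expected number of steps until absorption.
E[τ | X_0 = 6] = 948

Let v_k = E[τ | X_0 = k]. Boundary: v_0 = v_164 = 0. Recurrence: v_k = 1 + (v_{k-1} + v_{k+1})/2 for 1 ≤ k ≤ 163. The particular solution to v_k − (v_{k-1} + v_{k+1})/2 = 1 is v_k = −k^2. Adding homogeneous solution A + B k and matching boundaries gives v_k = k (164 − k). Substituting k = 6: v_6 = 6 · 158 = 948.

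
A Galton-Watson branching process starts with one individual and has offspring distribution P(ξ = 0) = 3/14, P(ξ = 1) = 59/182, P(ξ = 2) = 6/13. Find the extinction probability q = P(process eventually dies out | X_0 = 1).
q = 13/28

The pgf is f(s) = 3/14 + 59/182·s + 6/13·s². The extinction probability q is the smallest fixed point of f in [0, 1]. Setting s = f(s):
  6/13·s² + (59/182 − 1)·s + 3/14 = 0
  6/13·s² − (3/14 + 6/13)·s + 3/14 = 0
which factors as (s − 1)·(6/13·s − 3/14) = 0, giving roots s = 1 and s = (3/14)/(6/13) = 13/28.
Mean offspring μ = 59/182 + 2·6/13 = 227/182 > 1 (supercritical), so q < 1. The extinction probability is the smaller root: q = (3/14)/(6/13) = 13/28.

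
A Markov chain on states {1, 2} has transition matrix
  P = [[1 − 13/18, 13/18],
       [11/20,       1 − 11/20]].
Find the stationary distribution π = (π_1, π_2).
π_1 = 99/229, π_2 = 130/229

Solve πP = π with π_1 + π_2 = 1. From πP = π: π_1 · (1 − 13/18) + π_2 · 11/20 = π_1 ⇒ π_2 · 11/20 = π_1 · 13/18 ⇒ π_2/π_1 = (13/18)/(11/20) = 130/99. Together with π_1 + π_2 = 1:
  π_1 = (11/20)/(13/18 + 11/20) = (11/20)/(229/180) = 99/229,
  π_2 = (13/18)/(13/18 + 11/20) = (13/18)/(229/180) = 130/229.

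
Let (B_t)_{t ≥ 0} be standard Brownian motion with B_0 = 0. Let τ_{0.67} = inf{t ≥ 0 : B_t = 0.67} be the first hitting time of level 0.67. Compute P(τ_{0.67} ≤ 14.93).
P(τ_{0.67} ≤ 14.93) = 2(1 − Φ(0.67/√14.93)) = 2(1 − Φ(0.1734)) ≈ 0.8623

By the reflection principle for standard BM, P(τ_b ≤ t) = 2 · P(B_t ≥ b). Since B_t ~ N(0, t), P(B_t ≥ 0.67) = 1 − Φ(0.67/√t) = 1 − Φ(0.67/√14.93) = 1 − Φ(0.1734) ≈ 0.43117. Doubling: P(τ_{0.67} ≤ 14.93) ≈ 2 · 0.43117 = 0.86234 ≈ 0.8623.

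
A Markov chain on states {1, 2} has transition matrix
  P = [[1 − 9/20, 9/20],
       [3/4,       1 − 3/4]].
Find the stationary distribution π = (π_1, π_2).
π_1 = 5/8, π_2 = 3/8

Solve πP = π with π_1 + π_2 = 1. From πP = π: π_1 · (1 − 9/20) + π_2 · 3/4 = π_1 ⇒ π_2 · 3/4 = π_1 · 9/20 ⇒ π_2/π_1 = (9/20)/(3/4) = 3/5. Together with π_1 + π_2 = 1:
  π_1 = (3/4)/(9/20 + 3/4) = (3/4)/(6/5) = 5/8,
  π_2 = (9/20)/(9/20 + 3/4) = (9/20)/(6/5) = 3/8.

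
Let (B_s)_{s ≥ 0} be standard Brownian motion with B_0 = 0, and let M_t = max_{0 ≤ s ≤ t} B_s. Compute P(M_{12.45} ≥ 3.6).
P(M_{12.45} ≥ 3.6) = 2·P(B_{12.45} ≥ 3.6) = 2(1 − Φ(3.6/√12.45)) ≈ 0.3076

By the reflection principle for Brownian motion, P(M_t ≥ a) = 2 · P(B_t ≥ a) for a ≥ 0. Since B_t ~ N(0, t), P(B_t ≥ 3.6) = 1 − Φ(3.6/√t) = 1 − Φ(3.6/√12.45) = 1 − Φ(1.0203). So
  P(M_{12.45} ≥ 3.6) = 2(1 − Φ(1.0203)) ≈ 0.3076.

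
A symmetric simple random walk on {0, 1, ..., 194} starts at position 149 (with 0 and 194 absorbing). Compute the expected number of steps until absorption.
E[τ | X_0 = 149] = 6705

Let v_k = E[τ | X_0 = k]. Boundary: v_0 = v_194 = 0. Recurrence: v_k = 1 + (v_{k-1} + v_{k+1})/2 for 1 ≤ k ≤ 193. The particular solution to v_k − (v_{k-1} + v_{k+1})/2 = 1 is v_k = −k^2. Adding homogeneous solution A + B k and matching boundaries gives v_k = k (194 − k). Substituting k = 149: v_149 = 149 · 45 = 6705.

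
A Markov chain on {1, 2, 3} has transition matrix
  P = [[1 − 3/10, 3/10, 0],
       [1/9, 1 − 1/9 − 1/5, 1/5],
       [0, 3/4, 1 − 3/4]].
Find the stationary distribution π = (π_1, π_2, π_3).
π = (50/221, 135/221, 36/221)

This is a birth-death chain on three states, which satisfies detailed balance: π_1 · P_{12} = π_2 · P_{21} and π_2 · P_{23} = π_3 · P_{32}.
From π_1 · 3/10 = π_2 · 1/9: π_2/π_1 = (3/10)/(1/9) = 27/10.
From π_2 · 1/5 = π_3 · 3/4: π_3/π_2 = (1/5)/(3/4) = 4/15.
Take π_1 proportional to 1; then unnormalized π = (1, 27/10, 18/25). Normalize by dividing by the sum 221/50:
  π = (50/221, 135/221, 36/221).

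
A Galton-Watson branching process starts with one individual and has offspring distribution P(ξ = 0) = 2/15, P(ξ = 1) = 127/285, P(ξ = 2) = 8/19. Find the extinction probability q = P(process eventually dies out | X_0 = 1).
q = 19/60

The pgf is f(s) = 2/15 + 127/285·s + 8/19·s². The extinction probability q is the smallest fixed point of f in [0, 1]. Setting s = f(s):
  8/19·s² + (127/285 − 1)·s + 2/15 = 0
  8/19·s² − (2/15 + 8/19)·s + 2/15 = 0
which factors as (s − 1)·(8/19·s − 2/15) = 0, giving roots s = 1 and s = (2/15)/(8/19) = 19/60.
Mean offspring μ = 127/285 + 2·8/19 = 367/285 > 1 (supercritical), so q < 1. The extinction probability is the smaller root: q = (2/15)/(8/19) = 19/60.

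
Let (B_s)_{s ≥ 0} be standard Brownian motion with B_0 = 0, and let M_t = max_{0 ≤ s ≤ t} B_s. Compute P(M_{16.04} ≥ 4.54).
P(M_{16.04} ≥ 4.54) = 2·P(B_{16.04} ≥ 4.54) = 2(1 − Φ(4.54/√16.04)) ≈ 0.2570

By the reflection principle for Brownian motion, P(M_t ≥ a) = 2 · P(B_t ≥ a) for a ≥ 0. Since B_t ~ N(0, t), P(B_t ≥ 4.54) = 1 − Φ(4.54/√t) = 1 − Φ(4.54/√16.04) = 1 − Φ(1.1336). So
  P(M_{16.04} ≥ 4.54) = 2(1 − Φ(1.1336)) ≈ 0.2570.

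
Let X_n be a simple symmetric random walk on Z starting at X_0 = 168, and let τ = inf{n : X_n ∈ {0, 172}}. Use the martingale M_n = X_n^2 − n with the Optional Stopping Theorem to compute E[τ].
E[τ] = 672

M_n = X_n^2 − n is a martingale (since E[X_{n+1}^2 | F_n] = X_n^2 + 1). By OST (τ has finite mean in a bounded region), E[M_τ] = E[M_0] = X_0^2 − 0 = 168^2 = 28224. Also E[M_τ] = E[X_τ^2] − E[τ]. The walk exits at 0 or 172, with P(hit 172 first) = 168/172, so E[X_τ^2] = 172^2 · 168/172 + 0 = 28896. Thus E[τ] = E[X_τ^2] − E[M_τ] = 28896 − 28224 = 672 = 168(172 − 168) = 672.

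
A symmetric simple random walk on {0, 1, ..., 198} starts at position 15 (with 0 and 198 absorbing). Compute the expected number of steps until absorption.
E[τ | X_0 = 15] = 2745

Let v_k = E[τ | X_0 = k]. Boundary: v_0 = v_198 = 0. Recurrence: v_k = 1 + (v_{k-1} + v_{k+1})/2 for 1 ≤ k ≤ 197. The particular solution to v_k − (v_{k-1} + v_{k+1})/2 = 1 is v_k = −k^2. Adding homogeneous solution A + B k and matching boundaries gives v_k = k (198 − k). Substituting k = 15: v_15 = 15 · 183 = 2745.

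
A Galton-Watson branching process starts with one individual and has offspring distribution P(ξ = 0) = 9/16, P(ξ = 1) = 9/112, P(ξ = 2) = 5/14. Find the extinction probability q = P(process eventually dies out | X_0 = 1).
q = 1

Mean offspring μ = 0·9/16 + 1·9/112 + 2·5/14 = 89/112 ≤ 1. For μ ≤ 1 with offspring not concentrated at 1, the Galton-Watson process goes extinct almost surely, so q = 1.
(Algebraic check: The pgf is f(s) = 9/16 + 9/112·s + 5/14·s². The extinction probability q is the smallest fixed point of f in [0, 1]. Setting s = f(s):
  5/14·s² + (9/112 − 1)·s + 9/16 = 0
  5/14·s² − (9/16 + 5/14)·s + 9/16 = 0
which factors as (s − 1)·(5/14·s − 9/16) = 0, giving roots s = 1 and s = (9/16)/(5/14) = 63/40. Since 63/40 ≥ 1, the smallest root in [0, 1] is s = 1.)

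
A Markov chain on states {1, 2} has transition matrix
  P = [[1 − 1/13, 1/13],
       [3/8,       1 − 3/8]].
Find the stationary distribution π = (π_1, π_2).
π_1 = 39/47, π_2 = 8/47

Solve πP = π with π_1 + π_2 = 1. From πP = π: π_1 · (1 − 1/13) + π_2 · 3/8 = π_1 ⇒ π_2 · 3/8 = π_1 · 1/13 ⇒ π_2/π_1 = (1/13)/(3/8) = 8/39. Together with π_1 + π_2 = 1:
  π_1 = (3/8)/(1/13 + 3/8) = (3/8)/(47/104) = 39/47,
  π_2 = (1/13)/(1/13 + 3/8) = (1/13)/(47/104) = 8/47.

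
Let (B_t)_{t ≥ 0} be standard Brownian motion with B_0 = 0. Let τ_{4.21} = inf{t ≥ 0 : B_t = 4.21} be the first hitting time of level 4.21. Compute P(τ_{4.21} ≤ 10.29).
P(τ_{4.21} ≤ 10.29) = 2(1 − Φ(4.21/√10.29)) = 2(1 − Φ(1.3124)) ≈ 0.1894

By the reflection principle for standard BM, P(τ_b ≤ t) = 2 · P(B_t ≥ b). Since B_t ~ N(0, t), P(B_t ≥ 4.21) = 1 − Φ(4.21/√t) = 1 − Φ(4.21/√10.29) = 1 − Φ(1.3124) ≈ 0.09469. Doubling: P(τ_{4.21} ≤ 10.29) ≈ 2 · 0.09469 = 0.18938 ≈ 0.1894.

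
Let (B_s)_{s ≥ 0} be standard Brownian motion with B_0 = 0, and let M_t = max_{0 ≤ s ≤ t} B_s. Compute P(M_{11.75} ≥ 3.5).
P(M_{11.75} ≥ 3.5) = 2·P(B_{11.75} ≥ 3.5) = 2(1 − Φ(3.5/√11.75)) ≈ 0.3072

By the reflection principle for Brownian motion, P(M_t ≥ a) = 2 · P(B_t ≥ a) for a ≥ 0. Since B_t ~ N(0, t), P(B_t ≥ 3.5) = 1 − Φ(3.5/√t) = 1 − Φ(3.5/√11.75) = 1 − Φ(1.0211). So
  P(M_{11.75} ≥ 3.5) = 2(1 − Φ(1.0211)) ≈ 0.3072.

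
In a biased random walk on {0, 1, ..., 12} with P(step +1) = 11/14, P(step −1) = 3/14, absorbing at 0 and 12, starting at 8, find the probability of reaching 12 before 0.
P(hit 12 before 0) = (1 − (3/11)^8) / (1 − (3/11)^12) = 215544802/215551363

Let u_k denote P(reach 12 before 0 | start at k). Boundary: u_0 = 0, u_12 = 1. Recurrence: u_k = 11/14·u_{k+1} + 3/14·u_{k-1} for 1 ≤ k ≤ 11. Try u_k = A + B·r^k with r = q/p = (3/14)/(11/14) = 3/11. Substitution satisfies the recurrence; boundary conditions give:
  u_k = (1 − r^k) / (1 − r^N) = (1 − (3/11)^8) / (1 − (3/11)^12) = 215544802/215551363.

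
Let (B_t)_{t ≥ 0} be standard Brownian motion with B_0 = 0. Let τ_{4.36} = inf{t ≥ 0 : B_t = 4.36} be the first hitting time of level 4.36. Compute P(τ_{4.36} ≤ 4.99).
P(τ_{4.36} ≤ 4.99) = 2(1 − Φ(4.36/√4.99)) = 2(1 − Φ(1.9518)) ≈ 0.0510

By the reflection principle for standard BM, P(τ_b ≤ t) = 2 · P(B_t ≥ b). Since B_t ~ N(0, t), P(B_t ≥ 4.36) = 1 − Φ(4.36/√t) = 1 − Φ(4.36/√4.99) = 1 − Φ(1.9518) ≈ 0.02548. Doubling: P(τ_{4.36} ≤ 4.99) ≈ 2 · 0.02548 = 0.05096 ≈ 0.0510.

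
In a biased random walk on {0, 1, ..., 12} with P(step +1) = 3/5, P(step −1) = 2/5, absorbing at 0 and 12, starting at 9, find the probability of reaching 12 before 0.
P(hit 12 before 0) = (1 − (2/3)^9) / (1 − (2/3)^12) = 27243/27755

Let u_k denote P(reach 12 before 0 | start at k). Boundary: u_0 = 0, u_12 = 1. Recurrence: u_k = 3/5·u_{k+1} + 2/5·u_{k-1} for 1 ≤ k ≤ 11. Try u_k = A + B·r^k with r = q/p = (2/5)/(3/5) = 2/3. Substitution satisfies the recurrence; boundary conditions give:
  u_k = (1 − r^k) / (1 − r^N) = (1 − (2/3)^9) / (1 − (2/3)^12) = 27243/27755.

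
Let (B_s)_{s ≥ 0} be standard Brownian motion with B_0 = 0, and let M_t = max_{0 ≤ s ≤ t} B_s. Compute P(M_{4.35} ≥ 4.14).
P(M_{4.35} ≥ 4.14) = 2·P(B_{4.35} ≥ 4.14) = 2(1 − Φ(4.14/√4.35)) ≈ 0.0471

By the reflection principle for Brownian motion, P(M_t ≥ a) = 2 · P(B_t ≥ a) for a ≥ 0. Since B_t ~ N(0, t), P(B_t ≥ 4.14) = 1 − Φ(4.14/√t) = 1 − Φ(4.14/√4.35) = 1 − Φ(1.9850). So
  P(M_{4.35} ≥ 4.14) = 2(1 − Φ(1.9850)) ≈ 0.0471.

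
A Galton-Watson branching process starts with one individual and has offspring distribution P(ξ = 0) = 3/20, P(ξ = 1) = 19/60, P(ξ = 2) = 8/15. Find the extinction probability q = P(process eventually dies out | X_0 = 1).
q = 9/32

The pgf is f(s) = 3/20 + 19/60·s + 8/15·s². The extinction probability q is the smallest fixed point of f in [0, 1]. Setting s = f(s):
  8/15·s² + (19/60 − 1)·s + 3/20 = 0
  8/15·s² − (3/20 + 8/15)·s + 3/20 = 0
which factors as (s − 1)·(8/15·s − 3/20) = 0, giving roots s = 1 and s = (3/20)/(8/15) = 9/32.
Mean offspring μ = 19/60 + 2·8/15 = 83/60 > 1 (supercritical), so q < 1. The extinction probability is the smaller root: q = (3/20)/(8/15) = 9/32.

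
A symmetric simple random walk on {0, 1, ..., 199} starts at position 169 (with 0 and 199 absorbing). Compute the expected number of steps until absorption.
E[τ | X_0 = 169] = 5070

Let v_k = E[τ | X_0 = k]. Boundary: v_0 = v_199 = 0. Recurrence: v_k = 1 + (v_{k-1} + v_{k+1})/2 for 1 ≤ k ≤ 198. The particular solution to v_k − (v_{k-1} + v_{k+1})/2 = 1 is v_k = −k^2. Adding homogeneous solution A + B k and matching boundaries gives v_k = k (199 − k). Substituting k = 169: v_169 = 169 · 30 = 5070.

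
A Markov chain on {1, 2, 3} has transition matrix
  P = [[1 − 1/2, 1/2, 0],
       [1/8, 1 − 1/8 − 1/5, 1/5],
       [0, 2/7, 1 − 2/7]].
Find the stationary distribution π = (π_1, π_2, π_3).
π = (5/39, 20/39, 14/39)

This is a birth-death chain on three states, which satisfies detailed balance: π_1 · P_{12} = π_2 · P_{21} and π_2 · P_{23} = π_3 · P_{32}.
From π_1 · 1/2 = π_2 · 1/8: π_2/π_1 = (1/2)/(1/8) = 4.
From π_2 · 1/5 = π_3 · 2/7: π_3/π_2 = (1/5)/(2/7) = 7/10.
Take π_1 proportional to 1; then unnormalized π = (1, 4, 14/5). Normalize by dividing by the sum 39/5:
  π = (5/39, 20/39, 14/39).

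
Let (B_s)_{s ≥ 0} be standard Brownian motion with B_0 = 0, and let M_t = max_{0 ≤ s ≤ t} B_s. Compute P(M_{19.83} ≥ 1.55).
P(M_{19.83} ≥ 1.55) = 2·P(B_{19.83} ≥ 1.55) = 2(1 − Φ(1.55/√19.83)) ≈ 0.7278

By the reflection principle for Brownian motion, P(M_t ≥ a) = 2 · P(B_t ≥ a) for a ≥ 0. Since B_t ~ N(0, t), P(B_t ≥ 1.55) = 1 − Φ(1.55/√t) = 1 − Φ(1.55/√19.83) = 1 − Φ(0.3481). So
  P(M_{19.83} ≥ 1.55) = 2(1 − Φ(0.3481)) ≈ 0.7278.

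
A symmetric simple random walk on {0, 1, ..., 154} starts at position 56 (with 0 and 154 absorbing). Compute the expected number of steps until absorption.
E[τ | X_0 = 56] = 5488

Let v_k = E[τ | X_0 = k]. Boundary: v_0 = v_154 = 0. Recurrence: v_k = 1 + (v_{k-1} + v_{k+1})/2 for 1 ≤ k ≤ 153. The particular solution to v_k − (v_{k-1} + v_{k+1})/2 = 1 is v_k = −k^2. Adding homogeneous solution A + B k and matching boundaries gives v_k = k (154 − k). Substituting k = 56: v_56 = 56 · 98 = 5488.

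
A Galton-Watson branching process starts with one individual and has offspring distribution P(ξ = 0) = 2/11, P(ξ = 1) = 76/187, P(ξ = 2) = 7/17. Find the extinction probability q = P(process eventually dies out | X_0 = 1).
q = 34/77

The pgf is f(s) = 2/11 + 76/187·s + 7/17·s². The extinction probability q is the smallest fixed point of f in [0, 1]. Setting s = f(s):
  7/17·s² + (76/187 − 1)·s + 2/11 = 0
  7/17·s² − (2/11 + 7/17)·s + 2/11 = 0
which factors as (s − 1)·(7/17·s − 2/11) = 0, giving roots s = 1 and s = (2/11)/(7/17) = 34/77.
Mean offspring μ = 76/187 + 2·7/17 = 230/187 > 1 (supercritical), so q < 1. The extinction probability is the smaller root: q = (2/11)/(7/17) = 34/77.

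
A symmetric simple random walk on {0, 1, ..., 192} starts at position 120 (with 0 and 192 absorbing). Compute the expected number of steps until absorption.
E[τ | X_0 = 120] = 8640

Let v_k = E[τ | X_0 = k]. Boundary: v_0 = v_192 = 0. Recurrence: v_k = 1 + (v_{k-1} + v_{k+1})/2 for 1 ≤ k ≤ 191. The particular solution to v_k − (v_{k-1} + v_{k+1})/2 = 1 is v_k = −k^2. Adding homogeneous solution A + B k and matching boundaries gives v_k = k (192 − k). Substituting k = 120: v_120 = 120 · 72 = 8640.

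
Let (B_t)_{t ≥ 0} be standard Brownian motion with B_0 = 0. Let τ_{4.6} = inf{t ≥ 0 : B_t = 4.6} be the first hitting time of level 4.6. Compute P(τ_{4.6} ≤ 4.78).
P(τ_{4.6} ≤ 4.78) = 2(1 − Φ(4.6/√4.78)) = 2(1 − Φ(2.1040)) ≈ 0.0354

By the reflection principle for standard BM, P(τ_b ≤ t) = 2 · P(B_t ≥ b). Since B_t ~ N(0, t), P(B_t ≥ 4.6) = 1 − Φ(4.6/√t) = 1 − Φ(4.6/√4.78) = 1 − Φ(2.1040) ≈ 0.01769. Doubling: P(τ_{4.6} ≤ 4.78) ≈ 2 · 0.01769 = 0.03538 ≈ 0.0354.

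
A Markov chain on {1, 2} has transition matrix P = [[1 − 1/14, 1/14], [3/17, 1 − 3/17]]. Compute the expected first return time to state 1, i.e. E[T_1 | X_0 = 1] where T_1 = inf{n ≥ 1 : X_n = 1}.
E[T_1 | X_0 = 1] = 1/π_1 = 59/42

For an irreducible recurrent Markov chain with stationary distribution π, E[T_i | X_0 = i] = 1/π_i (Kac's formula). Here π_1 = (3/17)/(1/14 + 3/17) = (3/17)/(59/238) = 42/59, so E[T_1 | X_0 = 1] = 1/π_1 = (1/14 + 3/17)/(3/17) = (59/238)/(3/17) = 59/42.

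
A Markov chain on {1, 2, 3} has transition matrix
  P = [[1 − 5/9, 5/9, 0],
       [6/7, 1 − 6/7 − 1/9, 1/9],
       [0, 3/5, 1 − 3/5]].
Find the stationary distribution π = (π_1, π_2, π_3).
π = (729/1289, 945/2578, 175/2578)

This is a birth-death chain on three states, which satisfies detailed balance: π_1 · P_{12} = π_2 · P_{21} and π_2 · P_{23} = π_3 · P_{32}.
From π_1 · 5/9 = π_2 · 6/7: π_2/π_1 = (5/9)/(6/7) = 35/54.
From π_2 · 1/9 = π_3 · 3/5: π_3/π_2 = (1/9)/(3/5) = 5/27.
Take π_1 proportional to 1; then unnormalized π = (1, 35/54, 175/1458). Normalize by dividing by the sum 1289/729:
  π = (729/1289, 945/2578, 175/2578).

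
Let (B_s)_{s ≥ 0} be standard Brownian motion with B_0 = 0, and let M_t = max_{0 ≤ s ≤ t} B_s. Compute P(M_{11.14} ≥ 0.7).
P(M_{11.14} ≥ 0.7) = 2·P(B_{11.14} ≥ 0.7) = 2(1 − Φ(0.7/√11.14)) ≈ 0.8339

By the reflection principle for Brownian motion, P(M_t ≥ a) = 2 · P(B_t ≥ a) for a ≥ 0. Since B_t ~ N(0, t), P(B_t ≥ 0.7) = 1 − Φ(0.7/√t) = 1 − Φ(0.7/√11.14) = 1 − Φ(0.2097). So
  P(M_{11.14} ≥ 0.7) = 2(1 − Φ(0.2097)) ≈ 0.8339.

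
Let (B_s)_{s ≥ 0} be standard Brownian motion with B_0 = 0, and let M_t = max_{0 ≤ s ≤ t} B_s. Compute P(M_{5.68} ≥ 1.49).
P(M_{5.68} ≥ 1.49) = 2·P(B_{5.68} ≥ 1.49) = 2(1 − Φ(1.49/√5.68)) ≈ 0.5318

By the reflection principle for Brownian motion, P(M_t ≥ a) = 2 · P(B_t ≥ a) for a ≥ 0. Since B_t ~ N(0, t), P(B_t ≥ 1.49) = 1 − Φ(1.49/√t) = 1 − Φ(1.49/√5.68) = 1 − Φ(0.6252). So
  P(M_{5.68} ≥ 1.49) = 2(1 − Φ(0.6252)) ≈ 0.5318.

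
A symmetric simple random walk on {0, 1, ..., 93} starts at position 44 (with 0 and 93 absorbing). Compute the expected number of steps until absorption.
E[τ | X_0 = 44] = 2156

Let v_k = E[τ | X_0 = k]. Boundary: v_0 = v_93 = 0. Recurrence: v_k = 1 + (v_{k-1} + v_{k+1})/2 for 1 ≤ k ≤ 92. The particular solution to v_k − (v_{k-1} + v_{k+1})/2 = 1 is v_k = −k^2. Adding homogeneous solution A + B k and matching boundaries gives v_k = k (93 − k). Substituting k = 44: v_44 = 44 · 49 = 2156.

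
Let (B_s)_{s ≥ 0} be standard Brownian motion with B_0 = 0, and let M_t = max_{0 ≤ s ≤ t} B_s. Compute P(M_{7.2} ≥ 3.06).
P(M_{7.2} ≥ 3.06) = 2·P(B_{7.2} ≥ 3.06) = 2(1 − Φ(3.06/√7.2)) ≈ 0.2541

By the reflection principle for Brownian motion, P(M_t ≥ a) = 2 · P(B_t ≥ a) for a ≥ 0. Since B_t ~ N(0, t), P(B_t ≥ 3.06) = 1 − Φ(3.06/√t) = 1 − Φ(3.06/√7.2) = 1 − Φ(1.1404). So
  P(M_{7.2} ≥ 3.06) = 2(1 − Φ(1.1404)) ≈ 0.2541.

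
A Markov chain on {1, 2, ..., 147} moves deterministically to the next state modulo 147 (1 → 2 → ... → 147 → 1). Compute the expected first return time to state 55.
E[T_55 | X_0 = 55] = 147

The chain cycles deterministically, so starting at state 55 it returns in exactly 147 steps. Equivalently, the stationary distribution is uniform π_j = 1/147 for every state j, so by Kac's formula E[T_55] = 1/π_55 = 147.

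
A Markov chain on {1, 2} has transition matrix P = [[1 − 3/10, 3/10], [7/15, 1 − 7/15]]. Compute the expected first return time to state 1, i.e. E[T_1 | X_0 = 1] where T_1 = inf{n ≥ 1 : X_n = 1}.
E[T_1 | X_0 = 1] = 1/π_1 = 23/14

For an irreducible recurrent Markov chain with stationary distribution π, E[T_i | X_0 = i] = 1/π_i (Kac's formula). Here π_1 = (7/15)/(3/10 + 7/15) = (7/15)/(23/30) = 14/23, so E[T_1 | X_0 = 1] = 1/π_1 = (3/10 + 7/15)/(7/15) = (23/30)/(7/15) = 23/14.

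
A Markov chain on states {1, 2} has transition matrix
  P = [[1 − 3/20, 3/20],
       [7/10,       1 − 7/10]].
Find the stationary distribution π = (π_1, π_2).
π_1 = 14/17, π_2 = 3/17

Solve πP = π with π_1 + π_2 = 1. From πP = π: π_1 · (1 − 3/20) + π_2 · 7/10 = π_1 ⇒ π_2 · 7/10 = π_1 · 3/20 ⇒ π_2/π_1 = (3/20)/(7/10) = 3/14. Together with π_1 + π_2 = 1:
  π_1 = (7/10)/(3/20 + 7/10) = (7/10)/(17/20) = 14/17,
  π_2 = (3/20)/(3/20 + 7/10) = (3/20)/(17/20) = 3/17.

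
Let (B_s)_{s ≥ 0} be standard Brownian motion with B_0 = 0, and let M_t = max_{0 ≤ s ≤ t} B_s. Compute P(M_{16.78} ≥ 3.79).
P(M_{16.78} ≥ 3.79) = 2·P(B_{16.78} ≥ 3.79) = 2(1 − Φ(3.79/√16.78)) ≈ 0.3549

By the reflection principle for Brownian motion, P(M_t ≥ a) = 2 · P(B_t ≥ a) for a ≥ 0. Since B_t ~ N(0, t), P(B_t ≥ 3.79) = 1 − Φ(3.79/√t) = 1 − Φ(3.79/√16.78) = 1 − Φ(0.9252). So
  P(M_{16.78} ≥ 3.79) = 2(1 − Φ(0.9252)) ≈ 0.3549.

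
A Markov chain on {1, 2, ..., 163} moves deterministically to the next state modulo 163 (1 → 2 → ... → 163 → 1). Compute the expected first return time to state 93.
E[T_93 | X_0 = 93] = 163

The chain cycles deterministically, so starting at state 93 it returns in exactly 163 steps. Equivalently, the stationary distribution is uniform π_j = 1/163 for every state j, so by Kac's formula E[T_93] = 1/π_93 = 163.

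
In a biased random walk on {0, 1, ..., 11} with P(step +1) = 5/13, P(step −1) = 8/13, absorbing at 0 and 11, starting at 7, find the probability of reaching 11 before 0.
P(hit 11 before 0) = (1 − (8/5)^7) / (1 − (8/5)^11) = 420630625/2847035489

Let u_k denote P(reach 11 before 0 | start at k). Boundary: u_0 = 0, u_11 = 1. Recurrence: u_k = 5/13·u_{k+1} + 8/13·u_{k-1} for 1 ≤ k ≤ 10. Try u_k = A + B·r^k with r = q/p = (8/13)/(5/13) = 8/5. Substitution satisfies the recurrence; boundary conditions give:
  u_k = (1 − r^k) / (1 − r^N) = (1 − (8/5)^7) / (1 − (8/5)^11) = 420630625/2847035489.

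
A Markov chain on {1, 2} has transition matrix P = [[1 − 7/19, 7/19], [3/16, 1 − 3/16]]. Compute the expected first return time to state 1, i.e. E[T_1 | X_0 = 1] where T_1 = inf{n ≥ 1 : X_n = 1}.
E[T_1 | X_0 = 1] = 1/π_1 = 169/57

For an irreducible recurrent Markov chain with stationary distribution π, E[T_i | X_0 = i] = 1/π_i (Kac's formula). Here π_1 = (3/16)/(7/19 + 3/16) = (3/16)/(169/304) = 57/169, so E[T_1 | X_0 = 1] = 1/π_1 = (7/19 + 3/16)/(3/16) = (169/304)/(3/16) = 169/57.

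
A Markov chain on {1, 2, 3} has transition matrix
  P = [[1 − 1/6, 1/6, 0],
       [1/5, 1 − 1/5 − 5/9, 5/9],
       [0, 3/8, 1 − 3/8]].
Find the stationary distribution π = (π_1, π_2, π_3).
π = (162/497, 135/497, 200/497)

This is a birth-death chain on three states, which satisfies detailed balance: π_1 · P_{12} = π_2 · P_{21} and π_2 · P_{23} = π_3 · P_{32}.
From π_1 · 1/6 = π_2 · 1/5: π_2/π_1 = (1/6)/(1/5) = 5/6.
From π_2 · 5/9 = π_3 · 3/8: π_3/π_2 = (5/9)/(3/8) = 40/27.
Take π_1 proportional to 1; then unnormalized π = (1, 5/6, 100/81). Normalize by dividing by the sum 497/162:
  π = (162/497, 135/497, 200/497).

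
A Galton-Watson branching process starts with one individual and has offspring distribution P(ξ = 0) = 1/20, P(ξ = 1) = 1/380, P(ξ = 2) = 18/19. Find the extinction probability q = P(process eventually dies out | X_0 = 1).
q = 19/360

The pgf is f(s) = 1/20 + 1/380·s + 18/19·s². The extinction probability q is the smallest fixed point of f in [0, 1]. Setting s = f(s):
  18/19·s² + (1/380 − 1)·s + 1/20 = 0
  18/19·s² − (1/20 + 18/19)·s + 1/20 = 0
which factors as (s − 1)·(18/19·s − 1/20) = 0, giving roots s = 1 and s = (1/20)/(18/19) = 19/360.
Mean offspring μ = 1/380 + 2·18/19 = 721/380 > 1 (supercritical), so q < 1. The extinction probability is the smaller root: q = (1/20)/(18/19) = 19/360.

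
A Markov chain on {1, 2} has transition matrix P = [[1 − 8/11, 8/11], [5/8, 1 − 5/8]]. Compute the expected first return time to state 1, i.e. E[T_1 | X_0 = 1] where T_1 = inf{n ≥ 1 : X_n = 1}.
E[T_1 | X_0 = 1] = 1/π_1 = 119/55

For an irreducible recurrent Markov chain with stationary distribution π, E[T_i | X_0 = i] = 1/π_i (Kac's formula). Here π_1 = (5/8)/(8/11 + 5/8) = (5/8)/(119/88) = 55/119, so E[T_1 | X_0 = 1] = 1/π_1 = (8/11 + 5/8)/(5/8) = (119/88)/(5/8) = 119/55.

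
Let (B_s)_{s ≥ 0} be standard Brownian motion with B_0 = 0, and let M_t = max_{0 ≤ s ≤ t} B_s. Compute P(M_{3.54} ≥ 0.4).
P(M_{3.54} ≥ 0.4) = 2·P(B_{3.54} ≥ 0.4) = 2(1 − Φ(0.4/√3.54)) ≈ 0.8316

By the reflection principle for Brownian motion, P(M_t ≥ a) = 2 · P(B_t ≥ a) for a ≥ 0. Since B_t ~ N(0, t), P(B_t ≥ 0.4) = 1 − Φ(0.4/√t) = 1 − Φ(0.4/√3.54) = 1 − Φ(0.2126). So
  P(M_{3.54} ≥ 0.4) = 2(1 − Φ(0.2126)) ≈ 0.8316.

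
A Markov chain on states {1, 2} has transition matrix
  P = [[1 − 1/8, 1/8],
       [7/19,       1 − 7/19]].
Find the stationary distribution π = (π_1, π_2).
π_1 = 56/75, π_2 = 19/75

Solve πP = π with π_1 + π_2 = 1. From πP = π: π_1 · (1 − 1/8) + π_2 · 7/19 = π_1 ⇒ π_2 · 7/19 = π_1 · 1/8 ⇒ π_2/π_1 = (1/8)/(7/19) = 19/56. Together with π_1 + π_2 = 1:
  π_1 = (7/19)/(1/8 + 7/19) = (7/19)/(75/152) = 56/75,
  π_2 = (1/8)/(1/8 + 7/19) = (1/8)/(75/152) = 19/75.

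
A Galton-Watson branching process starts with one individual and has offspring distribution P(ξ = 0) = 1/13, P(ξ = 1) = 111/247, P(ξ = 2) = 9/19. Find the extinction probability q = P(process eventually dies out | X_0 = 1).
q = 19/117

The pgf is f(s) = 1/13 + 111/247·s + 9/19·s². The extinction probability q is the smallest fixed point of f in [0, 1]. Setting s = f(s):
  9/19·s² + (111/247 − 1)·s + 1/13 = 0
  9/19·s² − (1/13 + 9/19)·s + 1/13 = 0
which factors as (s − 1)·(9/19·s − 1/13) = 0, giving roots s = 1 and s = (1/13)/(9/19) = 19/117.
Mean offspring μ = 111/247 + 2·9/19 = 345/247 > 1 (supercritical), so q < 1. The extinction probability is the smaller root: q = (1/13)/(9/19) = 19/117.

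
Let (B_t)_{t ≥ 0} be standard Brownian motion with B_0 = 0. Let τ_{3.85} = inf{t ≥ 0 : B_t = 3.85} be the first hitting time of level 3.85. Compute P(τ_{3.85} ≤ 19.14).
P(τ_{3.85} ≤ 19.14) = 2(1 − Φ(3.85/√19.14)) = 2(1 − Φ(0.8800)) ≈ 0.3789

By the reflection principle for standard BM, P(τ_b ≤ t) = 2 · P(B_t ≥ b). Since B_t ~ N(0, t), P(B_t ≥ 3.85) = 1 − Φ(3.85/√t) = 1 − Φ(3.85/√19.14) = 1 − Φ(0.8800) ≈ 0.18943. Doubling: P(τ_{3.85} ≤ 19.14) ≈ 2 · 0.18943 = 0.37886 ≈ 0.3789.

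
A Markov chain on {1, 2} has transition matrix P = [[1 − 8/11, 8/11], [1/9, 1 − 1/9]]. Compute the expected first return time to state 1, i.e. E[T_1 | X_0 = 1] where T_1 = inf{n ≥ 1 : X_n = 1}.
E[T_1 | X_0 = 1] = 1/π_1 = 83/11

For an irreducible recurrent Markov chain with stationary distribution π, E[T_i | X_0 = i] = 1/π_i (Kac's formula). Here π_1 = (1/9)/(8/11 + 1/9) = (1/9)/(83/99) = 11/83, so E[T_1 | X_0 = 1] = 1/π_1 = (8/11 + 1/9)/(1/9) = (83/99)/(1/9) = 83/11.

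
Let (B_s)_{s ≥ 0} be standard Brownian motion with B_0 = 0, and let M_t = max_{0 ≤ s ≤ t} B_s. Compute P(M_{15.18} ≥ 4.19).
P(M_{15.18} ≥ 4.19) = 2·P(B_{15.18} ≥ 4.19) = 2(1 − Φ(4.19/√15.18)) ≈ 0.2822

By the reflection principle for Brownian motion, P(M_t ≥ a) = 2 · P(B_t ≥ a) for a ≥ 0. Since B_t ~ N(0, t), P(B_t ≥ 4.19) = 1 − Φ(4.19/√t) = 1 − Φ(4.19/√15.18) = 1 − Φ(1.0754). So
  P(M_{15.18} ≥ 4.19) = 2(1 − Φ(1.0754)) ≈ 0.2822.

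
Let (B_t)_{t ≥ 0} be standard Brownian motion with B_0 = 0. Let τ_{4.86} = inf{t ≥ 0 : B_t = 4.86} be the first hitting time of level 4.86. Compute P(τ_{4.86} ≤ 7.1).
P(τ_{4.86} ≤ 7.1) = 2(1 − Φ(4.86/√7.1)) = 2(1 − Φ(1.8239)) ≈ 0.0682

By the reflection principle for standard BM, P(τ_b ≤ t) = 2 · P(B_t ≥ b). Since B_t ~ N(0, t), P(B_t ≥ 4.86) = 1 − Φ(4.86/√t) = 1 − Φ(4.86/√7.1) = 1 − Φ(1.8239) ≈ 0.03408. Doubling: P(τ_{4.86} ≤ 7.1) ≈ 2 · 0.03408 = 0.06816 ≈ 0.0682.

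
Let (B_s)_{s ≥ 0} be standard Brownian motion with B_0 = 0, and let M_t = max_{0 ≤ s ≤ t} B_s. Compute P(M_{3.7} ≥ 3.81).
P(M_{3.7} ≥ 3.81) = 2·P(B_{3.7} ≥ 3.81) = 2(1 − Φ(3.81/√3.7)) ≈ 0.0476

By the reflection principle for Brownian motion, P(M_t ≥ a) = 2 · P(B_t ≥ a) for a ≥ 0. Since B_t ~ N(0, t), P(B_t ≥ 3.81) = 1 − Φ(3.81/√t) = 1 − Φ(3.81/√3.7) = 1 − Φ(1.9807). So
  P(M_{3.7} ≥ 3.81) = 2(1 − Φ(1.9807)) ≈ 0.0476.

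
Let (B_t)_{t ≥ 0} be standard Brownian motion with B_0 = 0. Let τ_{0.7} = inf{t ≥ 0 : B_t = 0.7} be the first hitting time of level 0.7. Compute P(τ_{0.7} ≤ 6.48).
P(τ_{0.7} ≤ 6.48) = 2(1 − Φ(0.7/√6.48)) = 2(1 − Φ(0.2750)) ≈ 0.7833

By the reflection principle for standard BM, P(τ_b ≤ t) = 2 · P(B_t ≥ b). Since B_t ~ N(0, t), P(B_t ≥ 0.7) = 1 − Φ(0.7/√t) = 1 − Φ(0.7/√6.48) = 1 − Φ(0.2750) ≈ 0.39166. Doubling: P(τ_{0.7} ≤ 6.48) ≈ 2 · 0.39166 = 0.78332 ≈ 0.7833.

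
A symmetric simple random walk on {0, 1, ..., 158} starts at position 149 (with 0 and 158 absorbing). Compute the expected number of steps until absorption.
E[τ | X_0 = 149] = 1341

Let v_k = E[τ | X_0 = k]. Boundary: v_0 = v_158 = 0. Recurrence: v_k = 1 + (v_{k-1} + v_{k+1})/2 for 1 ≤ k ≤ 157. The particular solution to v_k − (v_{k-1} + v_{k+1})/2 = 1 is v_k = −k^2. Adding homogeneous solution A + B k and matching boundaries gives v_k = k (158 − k). Substituting k = 149: v_149 = 149 · 9 = 1341.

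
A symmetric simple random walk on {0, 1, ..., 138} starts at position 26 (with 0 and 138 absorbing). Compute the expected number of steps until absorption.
E[τ | X_0 = 26] = 2912

Let v_k = E[τ | X_0 = k]. Boundary: v_0 = v_138 = 0. Recurrence: v_k = 1 + (v_{k-1} + v_{k+1})/2 for 1 ≤ k ≤ 137. The particular solution to v_k − (v_{k-1} + v_{k+1})/2 = 1 is v_k = −k^2. Adding homogeneous solution A + B k and matching boundaries gives v_k = k (138 − k). Substituting k = 26: v_26 = 26 · 112 = 2912.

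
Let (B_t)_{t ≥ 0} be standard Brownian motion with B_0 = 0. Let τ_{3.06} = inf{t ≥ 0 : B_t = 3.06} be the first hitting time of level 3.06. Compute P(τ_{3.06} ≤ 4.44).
P(τ_{3.06} ≤ 4.44) = 2(1 − Φ(3.06/√4.44)) = 2(1 − Φ(1.4522)) ≈ 0.1464

By the reflection principle for standard BM, P(τ_b ≤ t) = 2 · P(B_t ≥ b). Since B_t ~ N(0, t), P(B_t ≥ 3.06) = 1 − Φ(3.06/√t) = 1 − Φ(3.06/√4.44) = 1 − Φ(1.4522) ≈ 0.07322. Doubling: P(τ_{3.06} ≤ 4.44) ≈ 2 · 0.07322 = 0.14644 ≈ 0.1464.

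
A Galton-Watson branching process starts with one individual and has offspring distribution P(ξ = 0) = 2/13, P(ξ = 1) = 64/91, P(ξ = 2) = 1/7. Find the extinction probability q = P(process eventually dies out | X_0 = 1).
q = 1

Mean offspring μ = 0·2/13 + 1·64/91 + 2·1/7 = 90/91 ≤ 1. For μ ≤ 1 with offspring not concentrated at 1, the Galton-Watson process goes extinct almost surely, so q = 1.
(Algebraic check: The pgf is f(s) = 2/13 + 64/91·s + 1/7·s². The extinction probability q is the smallest fixed point of f in [0, 1]. Setting s = f(s):
  1/7·s² + (64/91 − 1)·s + 2/13 = 0
  1/7·s² − (2/13 + 1/7)·s + 2/13 = 0
which factors as (s − 1)·(1/7·s − 2/13) = 0, giving roots s = 1 and s = (2/13)/(1/7) = 14/13. Since 14/13 ≥ 1, the smallest root in [0, 1] is s = 1.)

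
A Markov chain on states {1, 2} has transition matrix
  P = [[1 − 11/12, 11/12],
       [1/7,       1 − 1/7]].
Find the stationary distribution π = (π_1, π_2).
π_1 = 12/89, π_2 = 77/89

Solve πP = π with π_1 + π_2 = 1. From πP = π: π_1 · (1 − 11/12) + π_2 · 1/7 = π_1 ⇒ π_2 · 1/7 = π_1 · 11/12 ⇒ π_2/π_1 = (11/12)/(1/7) = 77/12. Together with π_1 + π_2 = 1:
  π_1 = (1/7)/(11/12 + 1/7) = (1/7)/(89/84) = 12/89,
  π_2 = (11/12)/(11/12 + 1/7) = (11/12)/(89/84) = 77/89.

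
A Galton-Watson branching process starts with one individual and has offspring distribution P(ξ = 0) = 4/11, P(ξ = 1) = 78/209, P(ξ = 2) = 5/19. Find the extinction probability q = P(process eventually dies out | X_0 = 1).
q = 1

Mean offspring μ = 0·4/11 + 1·78/209 + 2·5/19 = 188/209 ≤ 1. For μ ≤ 1 with offspring not concentrated at 1, the Galton-Watson process goes extinct almost surely, so q = 1.
(Algebraic check: The pgf is f(s) = 4/11 + 78/209·s + 5/19·s². The extinction probability q is the smallest fixed point of f in [0, 1]. Setting s = f(s):
  5/19·s² + (78/209 − 1)·s + 4/11 = 0
  5/19·s² − (4/11 + 5/19)·s + 4/11 = 0
which factors as (s − 1)·(5/19·s − 4/11) = 0, giving roots s = 1 and s = (4/11)/(5/19) = 76/55. Since 76/55 ≥ 1, the smallest root in [0, 1] is s = 1.)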